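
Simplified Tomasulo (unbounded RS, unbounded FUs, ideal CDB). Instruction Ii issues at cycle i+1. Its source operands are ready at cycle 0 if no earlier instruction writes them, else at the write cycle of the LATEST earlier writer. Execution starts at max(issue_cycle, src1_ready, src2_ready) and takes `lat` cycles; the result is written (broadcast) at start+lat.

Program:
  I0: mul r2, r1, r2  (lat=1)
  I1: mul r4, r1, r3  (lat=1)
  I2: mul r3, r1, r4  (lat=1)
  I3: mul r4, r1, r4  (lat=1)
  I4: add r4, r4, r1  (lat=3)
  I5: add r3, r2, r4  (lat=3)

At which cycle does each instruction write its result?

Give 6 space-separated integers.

I0 mul r2: issue@1 deps=(None,None) exec_start@1 write@2
I1 mul r4: issue@2 deps=(None,None) exec_start@2 write@3
I2 mul r3: issue@3 deps=(None,1) exec_start@3 write@4
I3 mul r4: issue@4 deps=(None,1) exec_start@4 write@5
I4 add r4: issue@5 deps=(3,None) exec_start@5 write@8
I5 add r3: issue@6 deps=(0,4) exec_start@8 write@11

Answer: 2 3 4 5 8 11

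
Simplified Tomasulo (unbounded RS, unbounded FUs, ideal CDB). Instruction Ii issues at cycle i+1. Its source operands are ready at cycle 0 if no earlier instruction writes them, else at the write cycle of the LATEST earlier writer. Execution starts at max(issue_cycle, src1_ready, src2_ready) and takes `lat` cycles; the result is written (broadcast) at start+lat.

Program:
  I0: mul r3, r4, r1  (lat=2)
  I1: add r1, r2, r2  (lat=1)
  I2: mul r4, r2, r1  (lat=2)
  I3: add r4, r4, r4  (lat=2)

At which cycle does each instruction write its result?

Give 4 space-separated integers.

Answer: 3 3 5 7

Derivation:
I0 mul r3: issue@1 deps=(None,None) exec_start@1 write@3
I1 add r1: issue@2 deps=(None,None) exec_start@2 write@3
I2 mul r4: issue@3 deps=(None,1) exec_start@3 write@5
I3 add r4: issue@4 deps=(2,2) exec_start@5 write@7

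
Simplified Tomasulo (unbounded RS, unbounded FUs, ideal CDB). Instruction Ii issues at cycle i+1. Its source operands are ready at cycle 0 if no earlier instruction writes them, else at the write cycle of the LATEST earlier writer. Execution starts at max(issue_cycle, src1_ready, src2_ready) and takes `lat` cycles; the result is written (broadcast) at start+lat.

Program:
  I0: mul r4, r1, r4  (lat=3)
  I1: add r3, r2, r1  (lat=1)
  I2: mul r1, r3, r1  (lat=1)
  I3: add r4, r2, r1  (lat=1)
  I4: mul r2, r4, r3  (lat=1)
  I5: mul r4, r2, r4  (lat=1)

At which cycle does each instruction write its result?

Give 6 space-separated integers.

Answer: 4 3 4 5 6 7

Derivation:
I0 mul r4: issue@1 deps=(None,None) exec_start@1 write@4
I1 add r3: issue@2 deps=(None,None) exec_start@2 write@3
I2 mul r1: issue@3 deps=(1,None) exec_start@3 write@4
I3 add r4: issue@4 deps=(None,2) exec_start@4 write@5
I4 mul r2: issue@5 deps=(3,1) exec_start@5 write@6
I5 mul r4: issue@6 deps=(4,3) exec_start@6 write@7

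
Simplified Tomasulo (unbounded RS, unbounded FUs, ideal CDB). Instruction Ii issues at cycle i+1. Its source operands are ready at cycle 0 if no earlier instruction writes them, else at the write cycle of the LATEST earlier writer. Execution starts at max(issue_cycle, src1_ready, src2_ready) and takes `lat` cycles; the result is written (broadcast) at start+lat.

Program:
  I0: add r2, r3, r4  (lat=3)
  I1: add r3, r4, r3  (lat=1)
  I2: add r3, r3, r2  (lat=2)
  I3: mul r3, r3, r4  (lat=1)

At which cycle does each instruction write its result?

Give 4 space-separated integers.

Answer: 4 3 6 7

Derivation:
I0 add r2: issue@1 deps=(None,None) exec_start@1 write@4
I1 add r3: issue@2 deps=(None,None) exec_start@2 write@3
I2 add r3: issue@3 deps=(1,0) exec_start@4 write@6
I3 mul r3: issue@4 deps=(2,None) exec_start@6 write@7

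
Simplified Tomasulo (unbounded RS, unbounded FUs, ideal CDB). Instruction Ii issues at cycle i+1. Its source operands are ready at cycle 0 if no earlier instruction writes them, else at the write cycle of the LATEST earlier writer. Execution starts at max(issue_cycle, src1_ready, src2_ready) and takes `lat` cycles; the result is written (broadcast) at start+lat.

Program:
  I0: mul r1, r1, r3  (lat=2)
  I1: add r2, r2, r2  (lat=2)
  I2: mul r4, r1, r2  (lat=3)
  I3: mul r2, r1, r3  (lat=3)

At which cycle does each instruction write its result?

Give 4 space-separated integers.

I0 mul r1: issue@1 deps=(None,None) exec_start@1 write@3
I1 add r2: issue@2 deps=(None,None) exec_start@2 write@4
I2 mul r4: issue@3 deps=(0,1) exec_start@4 write@7
I3 mul r2: issue@4 deps=(0,None) exec_start@4 write@7

Answer: 3 4 7 7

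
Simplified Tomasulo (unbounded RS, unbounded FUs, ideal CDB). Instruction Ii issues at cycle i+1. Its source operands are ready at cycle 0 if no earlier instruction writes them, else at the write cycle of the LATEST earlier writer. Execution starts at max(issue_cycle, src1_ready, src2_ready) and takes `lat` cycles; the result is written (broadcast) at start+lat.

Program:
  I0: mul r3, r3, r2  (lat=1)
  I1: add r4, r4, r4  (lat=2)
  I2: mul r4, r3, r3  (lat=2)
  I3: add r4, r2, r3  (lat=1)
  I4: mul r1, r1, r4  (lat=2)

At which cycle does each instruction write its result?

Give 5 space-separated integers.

Answer: 2 4 5 5 7

Derivation:
I0 mul r3: issue@1 deps=(None,None) exec_start@1 write@2
I1 add r4: issue@2 deps=(None,None) exec_start@2 write@4
I2 mul r4: issue@3 deps=(0,0) exec_start@3 write@5
I3 add r4: issue@4 deps=(None,0) exec_start@4 write@5
I4 mul r1: issue@5 deps=(None,3) exec_start@5 write@7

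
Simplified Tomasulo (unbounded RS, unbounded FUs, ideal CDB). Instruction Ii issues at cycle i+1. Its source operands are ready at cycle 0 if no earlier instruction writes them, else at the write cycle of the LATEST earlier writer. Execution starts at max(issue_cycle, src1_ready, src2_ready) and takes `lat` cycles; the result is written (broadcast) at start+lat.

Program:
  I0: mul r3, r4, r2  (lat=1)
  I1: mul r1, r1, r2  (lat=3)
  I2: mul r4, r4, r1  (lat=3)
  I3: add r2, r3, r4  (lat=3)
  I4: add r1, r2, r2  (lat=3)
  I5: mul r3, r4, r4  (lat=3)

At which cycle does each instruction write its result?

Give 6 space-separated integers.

Answer: 2 5 8 11 14 11

Derivation:
I0 mul r3: issue@1 deps=(None,None) exec_start@1 write@2
I1 mul r1: issue@2 deps=(None,None) exec_start@2 write@5
I2 mul r4: issue@3 deps=(None,1) exec_start@5 write@8
I3 add r2: issue@4 deps=(0,2) exec_start@8 write@11
I4 add r1: issue@5 deps=(3,3) exec_start@11 write@14
I5 mul r3: issue@6 deps=(2,2) exec_start@8 write@11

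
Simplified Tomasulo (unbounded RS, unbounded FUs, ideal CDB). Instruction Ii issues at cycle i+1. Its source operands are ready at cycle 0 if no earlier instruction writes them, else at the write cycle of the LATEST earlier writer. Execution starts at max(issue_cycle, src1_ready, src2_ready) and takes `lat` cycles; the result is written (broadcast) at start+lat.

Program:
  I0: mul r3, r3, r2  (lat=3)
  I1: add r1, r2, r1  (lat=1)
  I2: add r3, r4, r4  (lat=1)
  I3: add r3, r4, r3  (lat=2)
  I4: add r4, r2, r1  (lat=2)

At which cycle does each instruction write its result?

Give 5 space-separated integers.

Answer: 4 3 4 6 7

Derivation:
I0 mul r3: issue@1 deps=(None,None) exec_start@1 write@4
I1 add r1: issue@2 deps=(None,None) exec_start@2 write@3
I2 add r3: issue@3 deps=(None,None) exec_start@3 write@4
I3 add r3: issue@4 deps=(None,2) exec_start@4 write@6
I4 add r4: issue@5 deps=(None,1) exec_start@5 write@7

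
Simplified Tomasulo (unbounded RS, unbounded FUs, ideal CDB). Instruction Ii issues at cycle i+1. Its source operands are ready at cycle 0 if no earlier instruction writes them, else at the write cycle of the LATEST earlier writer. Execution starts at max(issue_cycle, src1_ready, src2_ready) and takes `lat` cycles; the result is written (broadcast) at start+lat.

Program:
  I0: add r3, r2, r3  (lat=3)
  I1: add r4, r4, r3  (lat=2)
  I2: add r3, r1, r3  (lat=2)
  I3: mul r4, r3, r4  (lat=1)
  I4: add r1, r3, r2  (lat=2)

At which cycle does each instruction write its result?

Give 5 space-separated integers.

Answer: 4 6 6 7 8

Derivation:
I0 add r3: issue@1 deps=(None,None) exec_start@1 write@4
I1 add r4: issue@2 deps=(None,0) exec_start@4 write@6
I2 add r3: issue@3 deps=(None,0) exec_start@4 write@6
I3 mul r4: issue@4 deps=(2,1) exec_start@6 write@7
I4 add r1: issue@5 deps=(2,None) exec_start@6 write@8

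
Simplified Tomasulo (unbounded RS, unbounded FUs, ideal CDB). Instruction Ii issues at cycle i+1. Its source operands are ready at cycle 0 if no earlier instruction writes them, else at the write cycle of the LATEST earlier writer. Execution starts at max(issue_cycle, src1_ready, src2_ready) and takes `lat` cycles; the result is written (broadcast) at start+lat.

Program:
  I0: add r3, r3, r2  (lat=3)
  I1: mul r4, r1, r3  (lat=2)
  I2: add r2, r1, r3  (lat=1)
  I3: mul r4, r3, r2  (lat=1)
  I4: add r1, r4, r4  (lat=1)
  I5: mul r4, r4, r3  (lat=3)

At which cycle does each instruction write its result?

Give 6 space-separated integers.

Answer: 4 6 5 6 7 9

Derivation:
I0 add r3: issue@1 deps=(None,None) exec_start@1 write@4
I1 mul r4: issue@2 deps=(None,0) exec_start@4 write@6
I2 add r2: issue@3 deps=(None,0) exec_start@4 write@5
I3 mul r4: issue@4 deps=(0,2) exec_start@5 write@6
I4 add r1: issue@5 deps=(3,3) exec_start@6 write@7
I5 mul r4: issue@6 deps=(3,0) exec_start@6 write@9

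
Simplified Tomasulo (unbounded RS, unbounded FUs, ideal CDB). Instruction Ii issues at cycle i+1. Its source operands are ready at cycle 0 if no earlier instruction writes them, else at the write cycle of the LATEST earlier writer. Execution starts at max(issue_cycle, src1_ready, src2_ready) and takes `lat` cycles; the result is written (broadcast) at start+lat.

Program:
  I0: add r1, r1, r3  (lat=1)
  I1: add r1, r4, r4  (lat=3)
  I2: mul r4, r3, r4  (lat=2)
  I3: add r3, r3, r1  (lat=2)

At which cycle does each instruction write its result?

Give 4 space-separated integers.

I0 add r1: issue@1 deps=(None,None) exec_start@1 write@2
I1 add r1: issue@2 deps=(None,None) exec_start@2 write@5
I2 mul r4: issue@3 deps=(None,None) exec_start@3 write@5
I3 add r3: issue@4 deps=(None,1) exec_start@5 write@7

Answer: 2 5 5 7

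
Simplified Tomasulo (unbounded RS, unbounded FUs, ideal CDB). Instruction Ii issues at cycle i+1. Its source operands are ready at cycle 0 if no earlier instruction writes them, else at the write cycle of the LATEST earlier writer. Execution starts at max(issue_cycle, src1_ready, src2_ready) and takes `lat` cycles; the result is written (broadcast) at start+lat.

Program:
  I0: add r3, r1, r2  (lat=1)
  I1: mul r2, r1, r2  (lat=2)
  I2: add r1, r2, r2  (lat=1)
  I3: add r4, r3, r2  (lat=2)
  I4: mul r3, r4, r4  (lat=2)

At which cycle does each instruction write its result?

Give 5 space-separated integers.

Answer: 2 4 5 6 8

Derivation:
I0 add r3: issue@1 deps=(None,None) exec_start@1 write@2
I1 mul r2: issue@2 deps=(None,None) exec_start@2 write@4
I2 add r1: issue@3 deps=(1,1) exec_start@4 write@5
I3 add r4: issue@4 deps=(0,1) exec_start@4 write@6
I4 mul r3: issue@5 deps=(3,3) exec_start@6 write@8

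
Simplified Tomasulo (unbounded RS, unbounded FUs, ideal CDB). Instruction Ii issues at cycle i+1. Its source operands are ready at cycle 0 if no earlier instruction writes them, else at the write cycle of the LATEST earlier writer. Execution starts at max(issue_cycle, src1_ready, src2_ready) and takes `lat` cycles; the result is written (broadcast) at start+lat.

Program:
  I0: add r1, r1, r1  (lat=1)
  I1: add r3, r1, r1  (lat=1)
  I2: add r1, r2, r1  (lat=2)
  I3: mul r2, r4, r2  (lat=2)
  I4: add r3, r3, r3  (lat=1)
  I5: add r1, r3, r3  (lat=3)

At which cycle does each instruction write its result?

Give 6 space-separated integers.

Answer: 2 3 5 6 6 9

Derivation:
I0 add r1: issue@1 deps=(None,None) exec_start@1 write@2
I1 add r3: issue@2 deps=(0,0) exec_start@2 write@3
I2 add r1: issue@3 deps=(None,0) exec_start@3 write@5
I3 mul r2: issue@4 deps=(None,None) exec_start@4 write@6
I4 add r3: issue@5 deps=(1,1) exec_start@5 write@6
I5 add r1: issue@6 deps=(4,4) exec_start@6 write@9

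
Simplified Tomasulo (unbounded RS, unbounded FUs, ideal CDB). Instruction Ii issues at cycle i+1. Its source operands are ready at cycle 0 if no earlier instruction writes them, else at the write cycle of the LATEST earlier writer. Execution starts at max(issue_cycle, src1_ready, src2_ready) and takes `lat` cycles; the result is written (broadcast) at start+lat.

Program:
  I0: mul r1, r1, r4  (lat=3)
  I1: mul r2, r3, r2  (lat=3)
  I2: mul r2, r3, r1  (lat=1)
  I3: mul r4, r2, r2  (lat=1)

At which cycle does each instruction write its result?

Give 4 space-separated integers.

Answer: 4 5 5 6

Derivation:
I0 mul r1: issue@1 deps=(None,None) exec_start@1 write@4
I1 mul r2: issue@2 deps=(None,None) exec_start@2 write@5
I2 mul r2: issue@3 deps=(None,0) exec_start@4 write@5
I3 mul r4: issue@4 deps=(2,2) exec_start@5 write@6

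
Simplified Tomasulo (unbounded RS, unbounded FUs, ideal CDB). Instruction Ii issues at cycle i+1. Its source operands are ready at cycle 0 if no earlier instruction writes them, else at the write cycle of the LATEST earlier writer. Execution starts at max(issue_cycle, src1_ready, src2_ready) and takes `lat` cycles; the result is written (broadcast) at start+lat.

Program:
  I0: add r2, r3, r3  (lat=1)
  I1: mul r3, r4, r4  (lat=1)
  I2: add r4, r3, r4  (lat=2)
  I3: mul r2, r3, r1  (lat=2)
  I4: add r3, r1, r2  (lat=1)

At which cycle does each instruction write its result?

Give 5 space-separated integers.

Answer: 2 3 5 6 7

Derivation:
I0 add r2: issue@1 deps=(None,None) exec_start@1 write@2
I1 mul r3: issue@2 deps=(None,None) exec_start@2 write@3
I2 add r4: issue@3 deps=(1,None) exec_start@3 write@5
I3 mul r2: issue@4 deps=(1,None) exec_start@4 write@6
I4 add r3: issue@5 deps=(None,3) exec_start@6 write@7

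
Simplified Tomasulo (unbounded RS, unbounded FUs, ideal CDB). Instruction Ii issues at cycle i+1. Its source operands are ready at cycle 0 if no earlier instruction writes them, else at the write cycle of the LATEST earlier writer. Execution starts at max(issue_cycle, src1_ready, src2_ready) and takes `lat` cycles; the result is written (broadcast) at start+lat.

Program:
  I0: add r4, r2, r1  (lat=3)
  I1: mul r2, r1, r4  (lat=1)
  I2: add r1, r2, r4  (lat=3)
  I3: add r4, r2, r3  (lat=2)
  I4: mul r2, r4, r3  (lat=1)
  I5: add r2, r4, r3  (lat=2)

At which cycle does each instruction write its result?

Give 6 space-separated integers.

Answer: 4 5 8 7 8 9

Derivation:
I0 add r4: issue@1 deps=(None,None) exec_start@1 write@4
I1 mul r2: issue@2 deps=(None,0) exec_start@4 write@5
I2 add r1: issue@3 deps=(1,0) exec_start@5 write@8
I3 add r4: issue@4 deps=(1,None) exec_start@5 write@7
I4 mul r2: issue@5 deps=(3,None) exec_start@7 write@8
I5 add r2: issue@6 deps=(3,None) exec_start@7 write@9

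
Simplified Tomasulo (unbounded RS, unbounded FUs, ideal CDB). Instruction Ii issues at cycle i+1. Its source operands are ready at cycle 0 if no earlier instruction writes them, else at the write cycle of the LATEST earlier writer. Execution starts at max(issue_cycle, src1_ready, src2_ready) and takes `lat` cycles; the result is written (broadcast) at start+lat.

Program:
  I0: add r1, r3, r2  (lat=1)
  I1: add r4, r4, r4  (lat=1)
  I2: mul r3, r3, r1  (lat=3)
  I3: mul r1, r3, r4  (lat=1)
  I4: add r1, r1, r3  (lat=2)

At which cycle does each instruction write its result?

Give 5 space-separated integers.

Answer: 2 3 6 7 9

Derivation:
I0 add r1: issue@1 deps=(None,None) exec_start@1 write@2
I1 add r4: issue@2 deps=(None,None) exec_start@2 write@3
I2 mul r3: issue@3 deps=(None,0) exec_start@3 write@6
I3 mul r1: issue@4 deps=(2,1) exec_start@6 write@7
I4 add r1: issue@5 deps=(3,2) exec_start@7 write@9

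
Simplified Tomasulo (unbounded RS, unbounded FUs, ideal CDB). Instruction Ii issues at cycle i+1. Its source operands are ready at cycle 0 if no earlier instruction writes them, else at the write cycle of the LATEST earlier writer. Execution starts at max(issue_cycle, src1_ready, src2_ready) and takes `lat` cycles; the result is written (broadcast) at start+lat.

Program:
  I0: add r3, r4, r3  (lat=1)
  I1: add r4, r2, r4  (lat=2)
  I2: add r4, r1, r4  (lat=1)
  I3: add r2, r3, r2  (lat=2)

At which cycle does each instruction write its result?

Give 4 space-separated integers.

I0 add r3: issue@1 deps=(None,None) exec_start@1 write@2
I1 add r4: issue@2 deps=(None,None) exec_start@2 write@4
I2 add r4: issue@3 deps=(None,1) exec_start@4 write@5
I3 add r2: issue@4 deps=(0,None) exec_start@4 write@6

Answer: 2 4 5 6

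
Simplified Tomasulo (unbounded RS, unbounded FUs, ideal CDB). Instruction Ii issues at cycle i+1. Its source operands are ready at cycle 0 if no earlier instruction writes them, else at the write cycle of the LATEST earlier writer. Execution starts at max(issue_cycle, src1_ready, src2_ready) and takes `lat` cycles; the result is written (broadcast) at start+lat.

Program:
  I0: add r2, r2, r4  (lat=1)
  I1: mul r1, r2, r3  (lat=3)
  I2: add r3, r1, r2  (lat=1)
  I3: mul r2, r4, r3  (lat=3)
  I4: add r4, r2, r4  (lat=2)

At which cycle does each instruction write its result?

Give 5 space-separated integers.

Answer: 2 5 6 9 11

Derivation:
I0 add r2: issue@1 deps=(None,None) exec_start@1 write@2
I1 mul r1: issue@2 deps=(0,None) exec_start@2 write@5
I2 add r3: issue@3 deps=(1,0) exec_start@5 write@6
I3 mul r2: issue@4 deps=(None,2) exec_start@6 write@9
I4 add r4: issue@5 deps=(3,None) exec_start@9 write@11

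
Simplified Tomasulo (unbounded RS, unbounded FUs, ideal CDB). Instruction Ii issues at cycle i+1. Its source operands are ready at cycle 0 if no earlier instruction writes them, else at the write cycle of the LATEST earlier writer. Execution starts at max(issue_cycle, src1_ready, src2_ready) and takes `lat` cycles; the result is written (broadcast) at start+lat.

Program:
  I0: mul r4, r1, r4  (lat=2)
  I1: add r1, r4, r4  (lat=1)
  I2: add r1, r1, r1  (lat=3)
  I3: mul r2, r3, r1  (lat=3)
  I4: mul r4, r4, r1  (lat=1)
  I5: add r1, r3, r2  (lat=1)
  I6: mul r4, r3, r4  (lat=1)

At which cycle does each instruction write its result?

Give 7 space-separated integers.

Answer: 3 4 7 10 8 11 9

Derivation:
I0 mul r4: issue@1 deps=(None,None) exec_start@1 write@3
I1 add r1: issue@2 deps=(0,0) exec_start@3 write@4
I2 add r1: issue@3 deps=(1,1) exec_start@4 write@7
I3 mul r2: issue@4 deps=(None,2) exec_start@7 write@10
I4 mul r4: issue@5 deps=(0,2) exec_start@7 write@8
I5 add r1: issue@6 deps=(None,3) exec_start@10 write@11
I6 mul r4: issue@7 deps=(None,4) exec_start@8 write@9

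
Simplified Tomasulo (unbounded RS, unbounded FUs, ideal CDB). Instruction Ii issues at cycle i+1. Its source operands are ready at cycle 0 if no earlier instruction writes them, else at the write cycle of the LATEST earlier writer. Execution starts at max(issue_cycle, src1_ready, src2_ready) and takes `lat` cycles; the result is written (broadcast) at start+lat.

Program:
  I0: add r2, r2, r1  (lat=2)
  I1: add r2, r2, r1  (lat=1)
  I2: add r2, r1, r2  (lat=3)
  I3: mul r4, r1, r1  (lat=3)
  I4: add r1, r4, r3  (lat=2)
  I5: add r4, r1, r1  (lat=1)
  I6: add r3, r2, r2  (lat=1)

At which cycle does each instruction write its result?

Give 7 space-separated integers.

Answer: 3 4 7 7 9 10 8

Derivation:
I0 add r2: issue@1 deps=(None,None) exec_start@1 write@3
I1 add r2: issue@2 deps=(0,None) exec_start@3 write@4
I2 add r2: issue@3 deps=(None,1) exec_start@4 write@7
I3 mul r4: issue@4 deps=(None,None) exec_start@4 write@7
I4 add r1: issue@5 deps=(3,None) exec_start@7 write@9
I5 add r4: issue@6 deps=(4,4) exec_start@9 write@10
I6 add r3: issue@7 deps=(2,2) exec_start@7 write@8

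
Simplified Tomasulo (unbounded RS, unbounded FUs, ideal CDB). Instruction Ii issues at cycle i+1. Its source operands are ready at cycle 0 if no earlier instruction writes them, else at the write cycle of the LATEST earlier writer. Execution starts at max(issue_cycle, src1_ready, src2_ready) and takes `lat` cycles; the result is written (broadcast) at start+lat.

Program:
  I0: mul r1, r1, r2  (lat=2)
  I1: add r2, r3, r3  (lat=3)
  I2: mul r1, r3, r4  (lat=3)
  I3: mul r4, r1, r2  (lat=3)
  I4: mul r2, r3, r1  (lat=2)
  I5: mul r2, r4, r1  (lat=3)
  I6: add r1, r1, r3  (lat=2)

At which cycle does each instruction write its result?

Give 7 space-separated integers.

I0 mul r1: issue@1 deps=(None,None) exec_start@1 write@3
I1 add r2: issue@2 deps=(None,None) exec_start@2 write@5
I2 mul r1: issue@3 deps=(None,None) exec_start@3 write@6
I3 mul r4: issue@4 deps=(2,1) exec_start@6 write@9
I4 mul r2: issue@5 deps=(None,2) exec_start@6 write@8
I5 mul r2: issue@6 deps=(3,2) exec_start@9 write@12
I6 add r1: issue@7 deps=(2,None) exec_start@7 write@9

Answer: 3 5 6 9 8 12 9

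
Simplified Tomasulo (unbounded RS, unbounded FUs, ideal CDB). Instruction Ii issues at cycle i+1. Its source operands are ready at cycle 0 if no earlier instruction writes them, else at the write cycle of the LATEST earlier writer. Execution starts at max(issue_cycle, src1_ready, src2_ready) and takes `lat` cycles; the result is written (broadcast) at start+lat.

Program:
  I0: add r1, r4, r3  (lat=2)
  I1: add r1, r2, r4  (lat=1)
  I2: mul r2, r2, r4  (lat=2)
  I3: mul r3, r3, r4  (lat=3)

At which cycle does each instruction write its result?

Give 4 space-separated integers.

I0 add r1: issue@1 deps=(None,None) exec_start@1 write@3
I1 add r1: issue@2 deps=(None,None) exec_start@2 write@3
I2 mul r2: issue@3 deps=(None,None) exec_start@3 write@5
I3 mul r3: issue@4 deps=(None,None) exec_start@4 write@7

Answer: 3 3 5 7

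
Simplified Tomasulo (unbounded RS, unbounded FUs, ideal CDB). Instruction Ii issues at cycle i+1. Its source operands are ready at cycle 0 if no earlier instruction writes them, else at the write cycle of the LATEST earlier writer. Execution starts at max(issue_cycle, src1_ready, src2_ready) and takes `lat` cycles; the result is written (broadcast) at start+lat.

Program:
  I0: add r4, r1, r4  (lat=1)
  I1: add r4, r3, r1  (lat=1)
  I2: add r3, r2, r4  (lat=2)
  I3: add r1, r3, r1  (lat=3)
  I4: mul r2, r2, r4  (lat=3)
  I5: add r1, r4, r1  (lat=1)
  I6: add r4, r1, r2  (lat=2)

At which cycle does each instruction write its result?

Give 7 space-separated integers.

Answer: 2 3 5 8 8 9 11

Derivation:
I0 add r4: issue@1 deps=(None,None) exec_start@1 write@2
I1 add r4: issue@2 deps=(None,None) exec_start@2 write@3
I2 add r3: issue@3 deps=(None,1) exec_start@3 write@5
I3 add r1: issue@4 deps=(2,None) exec_start@5 write@8
I4 mul r2: issue@5 deps=(None,1) exec_start@5 write@8
I5 add r1: issue@6 deps=(1,3) exec_start@8 write@9
I6 add r4: issue@7 deps=(5,4) exec_start@9 write@11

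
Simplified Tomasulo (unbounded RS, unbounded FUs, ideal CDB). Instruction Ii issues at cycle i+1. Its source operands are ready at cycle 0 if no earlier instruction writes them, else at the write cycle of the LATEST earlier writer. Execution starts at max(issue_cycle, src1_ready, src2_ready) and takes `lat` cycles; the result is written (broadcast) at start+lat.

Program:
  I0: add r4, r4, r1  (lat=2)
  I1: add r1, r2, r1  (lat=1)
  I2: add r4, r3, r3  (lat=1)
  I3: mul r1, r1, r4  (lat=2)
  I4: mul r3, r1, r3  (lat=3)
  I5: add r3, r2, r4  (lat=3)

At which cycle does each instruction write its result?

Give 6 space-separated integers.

Answer: 3 3 4 6 9 9

Derivation:
I0 add r4: issue@1 deps=(None,None) exec_start@1 write@3
I1 add r1: issue@2 deps=(None,None) exec_start@2 write@3
I2 add r4: issue@3 deps=(None,None) exec_start@3 write@4
I3 mul r1: issue@4 deps=(1,2) exec_start@4 write@6
I4 mul r3: issue@5 deps=(3,None) exec_start@6 write@9
I5 add r3: issue@6 deps=(None,2) exec_start@6 write@9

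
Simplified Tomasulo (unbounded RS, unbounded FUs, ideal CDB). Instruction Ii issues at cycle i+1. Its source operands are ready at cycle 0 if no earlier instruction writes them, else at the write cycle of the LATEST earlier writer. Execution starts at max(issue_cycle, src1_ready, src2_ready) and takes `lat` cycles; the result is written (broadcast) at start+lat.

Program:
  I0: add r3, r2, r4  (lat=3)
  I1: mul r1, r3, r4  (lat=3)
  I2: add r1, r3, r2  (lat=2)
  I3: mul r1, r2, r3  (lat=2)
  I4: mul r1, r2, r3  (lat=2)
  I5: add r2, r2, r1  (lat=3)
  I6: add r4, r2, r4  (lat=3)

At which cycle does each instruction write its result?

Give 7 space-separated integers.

Answer: 4 7 6 6 7 10 13

Derivation:
I0 add r3: issue@1 deps=(None,None) exec_start@1 write@4
I1 mul r1: issue@2 deps=(0,None) exec_start@4 write@7
I2 add r1: issue@3 deps=(0,None) exec_start@4 write@6
I3 mul r1: issue@4 deps=(None,0) exec_start@4 write@6
I4 mul r1: issue@5 deps=(None,0) exec_start@5 write@7
I5 add r2: issue@6 deps=(None,4) exec_start@7 write@10
I6 add r4: issue@7 deps=(5,None) exec_start@10 write@13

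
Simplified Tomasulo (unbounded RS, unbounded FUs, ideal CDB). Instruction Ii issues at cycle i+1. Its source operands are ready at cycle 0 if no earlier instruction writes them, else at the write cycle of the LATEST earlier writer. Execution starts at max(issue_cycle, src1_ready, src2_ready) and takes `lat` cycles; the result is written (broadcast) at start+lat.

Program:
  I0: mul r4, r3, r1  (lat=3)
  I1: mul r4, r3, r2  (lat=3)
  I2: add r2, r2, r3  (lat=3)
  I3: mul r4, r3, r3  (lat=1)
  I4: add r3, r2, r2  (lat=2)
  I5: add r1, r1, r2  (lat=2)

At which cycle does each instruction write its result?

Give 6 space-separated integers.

I0 mul r4: issue@1 deps=(None,None) exec_start@1 write@4
I1 mul r4: issue@2 deps=(None,None) exec_start@2 write@5
I2 add r2: issue@3 deps=(None,None) exec_start@3 write@6
I3 mul r4: issue@4 deps=(None,None) exec_start@4 write@5
I4 add r3: issue@5 deps=(2,2) exec_start@6 write@8
I5 add r1: issue@6 deps=(None,2) exec_start@6 write@8

Answer: 4 5 6 5 8 8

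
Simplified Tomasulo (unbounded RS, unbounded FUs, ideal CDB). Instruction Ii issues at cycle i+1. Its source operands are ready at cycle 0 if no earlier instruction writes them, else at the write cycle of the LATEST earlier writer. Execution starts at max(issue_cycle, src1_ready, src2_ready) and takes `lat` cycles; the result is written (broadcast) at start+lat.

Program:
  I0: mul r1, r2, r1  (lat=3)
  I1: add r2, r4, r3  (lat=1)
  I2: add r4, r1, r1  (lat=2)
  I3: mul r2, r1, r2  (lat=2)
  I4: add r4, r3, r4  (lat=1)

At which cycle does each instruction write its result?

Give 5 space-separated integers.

I0 mul r1: issue@1 deps=(None,None) exec_start@1 write@4
I1 add r2: issue@2 deps=(None,None) exec_start@2 write@3
I2 add r4: issue@3 deps=(0,0) exec_start@4 write@6
I3 mul r2: issue@4 deps=(0,1) exec_start@4 write@6
I4 add r4: issue@5 deps=(None,2) exec_start@6 write@7

Answer: 4 3 6 6 7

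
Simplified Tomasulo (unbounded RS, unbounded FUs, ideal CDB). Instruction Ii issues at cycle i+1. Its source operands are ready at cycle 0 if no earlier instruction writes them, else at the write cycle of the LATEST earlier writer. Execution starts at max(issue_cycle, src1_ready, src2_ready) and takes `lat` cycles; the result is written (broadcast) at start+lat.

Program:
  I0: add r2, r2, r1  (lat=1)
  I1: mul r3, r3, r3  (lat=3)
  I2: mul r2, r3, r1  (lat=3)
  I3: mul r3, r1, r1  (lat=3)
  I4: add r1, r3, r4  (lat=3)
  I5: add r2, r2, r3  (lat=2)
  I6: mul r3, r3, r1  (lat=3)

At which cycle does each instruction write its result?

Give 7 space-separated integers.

Answer: 2 5 8 7 10 10 13

Derivation:
I0 add r2: issue@1 deps=(None,None) exec_start@1 write@2
I1 mul r3: issue@2 deps=(None,None) exec_start@2 write@5
I2 mul r2: issue@3 deps=(1,None) exec_start@5 write@8
I3 mul r3: issue@4 deps=(None,None) exec_start@4 write@7
I4 add r1: issue@5 deps=(3,None) exec_start@7 write@10
I5 add r2: issue@6 deps=(2,3) exec_start@8 write@10
I6 mul r3: issue@7 deps=(3,4) exec_start@10 write@13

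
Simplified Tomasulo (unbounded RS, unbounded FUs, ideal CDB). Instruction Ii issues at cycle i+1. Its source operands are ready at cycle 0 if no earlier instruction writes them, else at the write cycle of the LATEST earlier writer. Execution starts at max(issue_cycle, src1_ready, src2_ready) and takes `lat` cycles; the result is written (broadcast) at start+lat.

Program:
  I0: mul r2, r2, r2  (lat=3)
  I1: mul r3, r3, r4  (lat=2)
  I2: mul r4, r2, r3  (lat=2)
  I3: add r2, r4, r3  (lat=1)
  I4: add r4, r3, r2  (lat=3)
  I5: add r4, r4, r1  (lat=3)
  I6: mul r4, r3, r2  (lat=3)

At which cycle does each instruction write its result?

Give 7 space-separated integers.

Answer: 4 4 6 7 10 13 10

Derivation:
I0 mul r2: issue@1 deps=(None,None) exec_start@1 write@4
I1 mul r3: issue@2 deps=(None,None) exec_start@2 write@4
I2 mul r4: issue@3 deps=(0,1) exec_start@4 write@6
I3 add r2: issue@4 deps=(2,1) exec_start@6 write@7
I4 add r4: issue@5 deps=(1,3) exec_start@7 write@10
I5 add r4: issue@6 deps=(4,None) exec_start@10 write@13
I6 mul r4: issue@7 deps=(1,3) exec_start@7 write@10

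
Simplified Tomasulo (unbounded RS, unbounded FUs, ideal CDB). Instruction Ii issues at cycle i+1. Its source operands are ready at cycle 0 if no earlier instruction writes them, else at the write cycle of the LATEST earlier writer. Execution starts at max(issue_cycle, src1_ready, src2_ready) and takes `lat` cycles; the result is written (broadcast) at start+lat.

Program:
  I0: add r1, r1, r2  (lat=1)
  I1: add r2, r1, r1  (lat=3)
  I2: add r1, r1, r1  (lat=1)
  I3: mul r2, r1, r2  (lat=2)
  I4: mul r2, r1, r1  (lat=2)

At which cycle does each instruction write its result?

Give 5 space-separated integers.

Answer: 2 5 4 7 7

Derivation:
I0 add r1: issue@1 deps=(None,None) exec_start@1 write@2
I1 add r2: issue@2 deps=(0,0) exec_start@2 write@5
I2 add r1: issue@3 deps=(0,0) exec_start@3 write@4
I3 mul r2: issue@4 deps=(2,1) exec_start@5 write@7
I4 mul r2: issue@5 deps=(2,2) exec_start@5 write@7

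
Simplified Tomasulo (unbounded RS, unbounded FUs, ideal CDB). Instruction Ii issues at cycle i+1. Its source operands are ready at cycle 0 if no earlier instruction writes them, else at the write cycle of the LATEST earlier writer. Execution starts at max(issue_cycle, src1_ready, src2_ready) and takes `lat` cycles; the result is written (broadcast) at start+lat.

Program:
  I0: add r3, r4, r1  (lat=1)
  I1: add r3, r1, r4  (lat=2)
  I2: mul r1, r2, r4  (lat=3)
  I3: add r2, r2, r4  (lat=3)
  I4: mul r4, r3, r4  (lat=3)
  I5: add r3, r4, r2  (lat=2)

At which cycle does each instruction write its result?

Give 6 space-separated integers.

I0 add r3: issue@1 deps=(None,None) exec_start@1 write@2
I1 add r3: issue@2 deps=(None,None) exec_start@2 write@4
I2 mul r1: issue@3 deps=(None,None) exec_start@3 write@6
I3 add r2: issue@4 deps=(None,None) exec_start@4 write@7
I4 mul r4: issue@5 deps=(1,None) exec_start@5 write@8
I5 add r3: issue@6 deps=(4,3) exec_start@8 write@10

Answer: 2 4 6 7 8 10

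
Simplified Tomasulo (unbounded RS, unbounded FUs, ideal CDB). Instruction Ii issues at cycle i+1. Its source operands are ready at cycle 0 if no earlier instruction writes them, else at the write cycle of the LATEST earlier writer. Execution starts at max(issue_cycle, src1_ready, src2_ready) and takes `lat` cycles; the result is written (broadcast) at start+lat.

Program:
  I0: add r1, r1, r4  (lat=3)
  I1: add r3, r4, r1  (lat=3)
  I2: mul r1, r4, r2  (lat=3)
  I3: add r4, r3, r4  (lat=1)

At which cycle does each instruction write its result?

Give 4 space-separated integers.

Answer: 4 7 6 8

Derivation:
I0 add r1: issue@1 deps=(None,None) exec_start@1 write@4
I1 add r3: issue@2 deps=(None,0) exec_start@4 write@7
I2 mul r1: issue@3 deps=(None,None) exec_start@3 write@6
I3 add r4: issue@4 deps=(1,None) exec_start@7 write@8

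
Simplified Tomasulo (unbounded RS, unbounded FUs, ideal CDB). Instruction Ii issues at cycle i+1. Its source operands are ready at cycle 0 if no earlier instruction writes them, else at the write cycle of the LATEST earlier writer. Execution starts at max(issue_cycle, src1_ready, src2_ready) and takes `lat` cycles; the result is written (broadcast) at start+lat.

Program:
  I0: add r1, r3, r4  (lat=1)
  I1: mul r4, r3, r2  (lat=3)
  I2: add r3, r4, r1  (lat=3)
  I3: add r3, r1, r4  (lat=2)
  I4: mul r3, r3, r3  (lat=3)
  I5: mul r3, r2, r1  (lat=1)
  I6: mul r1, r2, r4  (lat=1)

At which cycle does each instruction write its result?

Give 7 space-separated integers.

I0 add r1: issue@1 deps=(None,None) exec_start@1 write@2
I1 mul r4: issue@2 deps=(None,None) exec_start@2 write@5
I2 add r3: issue@3 deps=(1,0) exec_start@5 write@8
I3 add r3: issue@4 deps=(0,1) exec_start@5 write@7
I4 mul r3: issue@5 deps=(3,3) exec_start@7 write@10
I5 mul r3: issue@6 deps=(None,0) exec_start@6 write@7
I6 mul r1: issue@7 deps=(None,1) exec_start@7 write@8

Answer: 2 5 8 7 10 7 8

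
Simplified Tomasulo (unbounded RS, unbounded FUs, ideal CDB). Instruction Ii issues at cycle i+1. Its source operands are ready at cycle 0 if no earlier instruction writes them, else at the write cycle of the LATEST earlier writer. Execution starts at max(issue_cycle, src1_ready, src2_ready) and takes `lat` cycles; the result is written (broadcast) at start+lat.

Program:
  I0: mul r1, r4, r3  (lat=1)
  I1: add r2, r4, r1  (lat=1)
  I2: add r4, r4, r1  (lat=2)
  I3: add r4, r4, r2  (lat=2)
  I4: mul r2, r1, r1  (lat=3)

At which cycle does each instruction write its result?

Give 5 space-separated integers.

Answer: 2 3 5 7 8

Derivation:
I0 mul r1: issue@1 deps=(None,None) exec_start@1 write@2
I1 add r2: issue@2 deps=(None,0) exec_start@2 write@3
I2 add r4: issue@3 deps=(None,0) exec_start@3 write@5
I3 add r4: issue@4 deps=(2,1) exec_start@5 write@7
I4 mul r2: issue@5 deps=(0,0) exec_start@5 write@8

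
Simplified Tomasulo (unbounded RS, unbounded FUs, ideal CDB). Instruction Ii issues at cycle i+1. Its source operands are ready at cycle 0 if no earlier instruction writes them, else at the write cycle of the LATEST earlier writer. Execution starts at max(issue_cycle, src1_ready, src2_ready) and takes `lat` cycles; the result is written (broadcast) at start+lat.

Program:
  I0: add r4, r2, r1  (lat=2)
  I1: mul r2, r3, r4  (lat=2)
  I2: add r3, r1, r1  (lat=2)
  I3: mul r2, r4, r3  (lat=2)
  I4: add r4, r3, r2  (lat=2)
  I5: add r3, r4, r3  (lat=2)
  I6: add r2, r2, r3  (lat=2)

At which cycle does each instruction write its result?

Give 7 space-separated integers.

Answer: 3 5 5 7 9 11 13

Derivation:
I0 add r4: issue@1 deps=(None,None) exec_start@1 write@3
I1 mul r2: issue@2 deps=(None,0) exec_start@3 write@5
I2 add r3: issue@3 deps=(None,None) exec_start@3 write@5
I3 mul r2: issue@4 deps=(0,2) exec_start@5 write@7
I4 add r4: issue@5 deps=(2,3) exec_start@7 write@9
I5 add r3: issue@6 deps=(4,2) exec_start@9 write@11
I6 add r2: issue@7 deps=(3,5) exec_start@11 write@13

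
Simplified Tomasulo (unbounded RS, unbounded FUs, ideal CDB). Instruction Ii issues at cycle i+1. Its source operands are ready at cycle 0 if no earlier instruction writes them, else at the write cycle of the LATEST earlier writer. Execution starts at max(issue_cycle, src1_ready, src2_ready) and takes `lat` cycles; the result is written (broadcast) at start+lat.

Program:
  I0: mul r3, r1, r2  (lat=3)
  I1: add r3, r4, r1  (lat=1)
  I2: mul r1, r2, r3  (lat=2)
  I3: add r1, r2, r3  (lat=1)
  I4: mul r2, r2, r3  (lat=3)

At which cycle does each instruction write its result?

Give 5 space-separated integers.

Answer: 4 3 5 5 8

Derivation:
I0 mul r3: issue@1 deps=(None,None) exec_start@1 write@4
I1 add r3: issue@2 deps=(None,None) exec_start@2 write@3
I2 mul r1: issue@3 deps=(None,1) exec_start@3 write@5
I3 add r1: issue@4 deps=(None,1) exec_start@4 write@5
I4 mul r2: issue@5 deps=(None,1) exec_start@5 write@8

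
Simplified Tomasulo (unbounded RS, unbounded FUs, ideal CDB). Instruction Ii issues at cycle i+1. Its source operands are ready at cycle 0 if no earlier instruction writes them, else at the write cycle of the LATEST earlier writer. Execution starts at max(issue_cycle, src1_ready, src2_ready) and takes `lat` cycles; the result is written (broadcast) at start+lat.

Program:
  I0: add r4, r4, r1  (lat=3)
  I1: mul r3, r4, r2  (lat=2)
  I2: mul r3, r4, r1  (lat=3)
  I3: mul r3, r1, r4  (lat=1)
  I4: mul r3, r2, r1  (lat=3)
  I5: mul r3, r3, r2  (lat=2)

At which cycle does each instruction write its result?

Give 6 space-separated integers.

Answer: 4 6 7 5 8 10

Derivation:
I0 add r4: issue@1 deps=(None,None) exec_start@1 write@4
I1 mul r3: issue@2 deps=(0,None) exec_start@4 write@6
I2 mul r3: issue@3 deps=(0,None) exec_start@4 write@7
I3 mul r3: issue@4 deps=(None,0) exec_start@4 write@5
I4 mul r3: issue@5 deps=(None,None) exec_start@5 write@8
I5 mul r3: issue@6 deps=(4,None) exec_start@8 write@10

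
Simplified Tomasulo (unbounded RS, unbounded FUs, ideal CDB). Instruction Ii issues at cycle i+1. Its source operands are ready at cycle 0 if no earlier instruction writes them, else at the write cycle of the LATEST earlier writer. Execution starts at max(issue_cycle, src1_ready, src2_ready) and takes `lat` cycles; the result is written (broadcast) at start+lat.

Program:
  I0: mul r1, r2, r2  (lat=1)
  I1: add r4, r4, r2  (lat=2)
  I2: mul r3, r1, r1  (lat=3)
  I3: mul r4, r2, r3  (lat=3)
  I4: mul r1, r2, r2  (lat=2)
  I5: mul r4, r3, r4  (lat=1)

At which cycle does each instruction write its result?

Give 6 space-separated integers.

Answer: 2 4 6 9 7 10

Derivation:
I0 mul r1: issue@1 deps=(None,None) exec_start@1 write@2
I1 add r4: issue@2 deps=(None,None) exec_start@2 write@4
I2 mul r3: issue@3 deps=(0,0) exec_start@3 write@6
I3 mul r4: issue@4 deps=(None,2) exec_start@6 write@9
I4 mul r1: issue@5 deps=(None,None) exec_start@5 write@7
I5 mul r4: issue@6 deps=(2,3) exec_start@9 write@10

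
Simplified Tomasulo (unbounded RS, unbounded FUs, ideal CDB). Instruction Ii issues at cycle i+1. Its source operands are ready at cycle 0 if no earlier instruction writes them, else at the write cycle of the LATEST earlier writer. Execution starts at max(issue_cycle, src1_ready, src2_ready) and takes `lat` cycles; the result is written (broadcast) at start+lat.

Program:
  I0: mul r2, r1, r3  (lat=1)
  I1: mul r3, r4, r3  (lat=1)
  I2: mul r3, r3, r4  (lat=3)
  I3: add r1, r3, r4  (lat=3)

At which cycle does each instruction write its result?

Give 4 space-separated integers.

Answer: 2 3 6 9

Derivation:
I0 mul r2: issue@1 deps=(None,None) exec_start@1 write@2
I1 mul r3: issue@2 deps=(None,None) exec_start@2 write@3
I2 mul r3: issue@3 deps=(1,None) exec_start@3 write@6
I3 add r1: issue@4 deps=(2,None) exec_start@6 write@9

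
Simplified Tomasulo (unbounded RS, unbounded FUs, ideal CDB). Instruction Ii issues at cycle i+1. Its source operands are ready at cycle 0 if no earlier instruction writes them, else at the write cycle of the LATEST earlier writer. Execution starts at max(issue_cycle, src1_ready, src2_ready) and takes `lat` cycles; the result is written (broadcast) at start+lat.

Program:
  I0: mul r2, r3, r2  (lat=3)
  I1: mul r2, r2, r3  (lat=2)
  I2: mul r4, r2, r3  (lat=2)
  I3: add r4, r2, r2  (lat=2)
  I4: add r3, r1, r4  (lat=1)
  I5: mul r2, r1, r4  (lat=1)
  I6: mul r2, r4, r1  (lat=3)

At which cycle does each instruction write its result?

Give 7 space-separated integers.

Answer: 4 6 8 8 9 9 11

Derivation:
I0 mul r2: issue@1 deps=(None,None) exec_start@1 write@4
I1 mul r2: issue@2 deps=(0,None) exec_start@4 write@6
I2 mul r4: issue@3 deps=(1,None) exec_start@6 write@8
I3 add r4: issue@4 deps=(1,1) exec_start@6 write@8
I4 add r3: issue@5 deps=(None,3) exec_start@8 write@9
I5 mul r2: issue@6 deps=(None,3) exec_start@8 write@9
I6 mul r2: issue@7 deps=(3,None) exec_start@8 write@11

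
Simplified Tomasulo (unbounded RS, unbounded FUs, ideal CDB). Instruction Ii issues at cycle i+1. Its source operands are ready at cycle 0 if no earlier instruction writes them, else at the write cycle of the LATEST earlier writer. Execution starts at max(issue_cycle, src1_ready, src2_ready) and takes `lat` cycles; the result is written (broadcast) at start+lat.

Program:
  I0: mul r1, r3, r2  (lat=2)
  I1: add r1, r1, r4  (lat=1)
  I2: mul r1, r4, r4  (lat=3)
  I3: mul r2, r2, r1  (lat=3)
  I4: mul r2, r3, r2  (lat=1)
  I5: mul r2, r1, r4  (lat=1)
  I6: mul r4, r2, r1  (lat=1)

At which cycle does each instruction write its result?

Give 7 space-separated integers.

I0 mul r1: issue@1 deps=(None,None) exec_start@1 write@3
I1 add r1: issue@2 deps=(0,None) exec_start@3 write@4
I2 mul r1: issue@3 deps=(None,None) exec_start@3 write@6
I3 mul r2: issue@4 deps=(None,2) exec_start@6 write@9
I4 mul r2: issue@5 deps=(None,3) exec_start@9 write@10
I5 mul r2: issue@6 deps=(2,None) exec_start@6 write@7
I6 mul r4: issue@7 deps=(5,2) exec_start@7 write@8

Answer: 3 4 6 9 10 7 8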